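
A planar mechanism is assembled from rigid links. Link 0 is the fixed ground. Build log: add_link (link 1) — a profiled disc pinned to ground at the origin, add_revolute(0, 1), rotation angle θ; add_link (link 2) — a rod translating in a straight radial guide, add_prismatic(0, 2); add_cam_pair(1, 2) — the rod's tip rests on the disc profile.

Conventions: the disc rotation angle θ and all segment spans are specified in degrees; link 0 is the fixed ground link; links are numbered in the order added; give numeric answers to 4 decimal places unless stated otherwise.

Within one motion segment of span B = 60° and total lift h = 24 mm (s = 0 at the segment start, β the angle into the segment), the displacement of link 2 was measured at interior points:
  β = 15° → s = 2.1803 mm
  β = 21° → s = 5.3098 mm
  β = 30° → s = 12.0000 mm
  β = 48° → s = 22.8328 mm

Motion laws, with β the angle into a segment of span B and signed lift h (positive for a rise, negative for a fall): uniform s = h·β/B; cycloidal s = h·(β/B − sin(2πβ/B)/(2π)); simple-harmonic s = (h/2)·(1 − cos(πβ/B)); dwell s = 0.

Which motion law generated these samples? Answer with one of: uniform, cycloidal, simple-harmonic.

candidates at β/B = r: uniform s = h·r (linear in β); cycloidal s = h·(r − sin(2πr)/(2π)); simple-harmonic s = (h/2)(1 − cos(πr))
β=15°: printed 2.1803 | uniform 6.0000, cycloidal 2.1803, simple-harmonic 3.5147
β=21°: printed 5.3098 | uniform 8.4000, cycloidal 5.3098, simple-harmonic 6.5521
β=30°: printed 12.0000 | uniform 12.0000, cycloidal 12.0000, simple-harmonic 12.0000
β=48°: printed 22.8328 | uniform 19.2000, cycloidal 22.8328, simple-harmonic 21.7082
only one law matches every sample → cycloidal

cycloidal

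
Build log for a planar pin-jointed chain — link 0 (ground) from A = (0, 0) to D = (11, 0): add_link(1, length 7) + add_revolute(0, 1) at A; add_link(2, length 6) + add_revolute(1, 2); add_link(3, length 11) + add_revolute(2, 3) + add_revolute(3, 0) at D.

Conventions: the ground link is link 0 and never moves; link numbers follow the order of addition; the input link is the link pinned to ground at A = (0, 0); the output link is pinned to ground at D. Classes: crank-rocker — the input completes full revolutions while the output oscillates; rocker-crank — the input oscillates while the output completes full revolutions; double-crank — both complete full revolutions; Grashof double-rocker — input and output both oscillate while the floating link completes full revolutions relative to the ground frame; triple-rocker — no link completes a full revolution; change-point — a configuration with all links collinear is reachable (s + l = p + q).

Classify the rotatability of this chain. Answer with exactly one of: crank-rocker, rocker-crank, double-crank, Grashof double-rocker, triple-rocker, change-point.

lengths: ground=11, input=7, coupler=6, output=11
sorted: s=6 (shortest), l=11 (longest), p+q=18
s + l = 17 vs p + q = 18
s + l < p + q (Grashof) with shortest = coupler link → Grashof double-rocker

Grashof double-rocker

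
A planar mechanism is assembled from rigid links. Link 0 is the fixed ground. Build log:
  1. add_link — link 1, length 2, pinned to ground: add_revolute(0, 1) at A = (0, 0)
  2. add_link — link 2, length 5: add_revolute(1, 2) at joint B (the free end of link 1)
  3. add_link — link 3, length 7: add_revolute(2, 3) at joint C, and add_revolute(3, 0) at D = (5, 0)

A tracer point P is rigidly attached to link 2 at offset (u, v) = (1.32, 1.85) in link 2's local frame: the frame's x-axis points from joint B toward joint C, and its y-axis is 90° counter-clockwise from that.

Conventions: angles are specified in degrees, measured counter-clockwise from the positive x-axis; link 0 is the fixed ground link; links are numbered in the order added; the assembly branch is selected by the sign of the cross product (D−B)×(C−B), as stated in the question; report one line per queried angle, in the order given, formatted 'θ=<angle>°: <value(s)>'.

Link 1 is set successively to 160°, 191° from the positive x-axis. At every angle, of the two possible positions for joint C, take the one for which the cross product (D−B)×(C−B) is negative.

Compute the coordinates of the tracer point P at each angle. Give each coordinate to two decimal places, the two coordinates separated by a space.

A=(0,0), D=(5.00,0)
θ=160°: B = A + 2.00·(cos160°, sin160°) = (-1.8794, 0.6840)
θ=160°: |BD| = 6.9133
θ=160°: circle(B,5.00) ∩ circle(D,7.00): a=1.7209, h=4.6945
θ=160°:   candidates: C₊=(0.2975,5.1853) cross=32.455; C₋=(-0.6315,-4.1577) cross=-32.455
θ=160°:   branch - wants cross < 0 → take C=(-0.6315,-4.1577) (cross=-32.455)
θ=160°: ex = (C−B)/|BC| = (0.2496,-0.9684); ey = (0.9684,0.2496)
θ=160°: P = B + 1.32·ex + 1.85·ey = (0.2415,-0.1325)
θ=191°: B = A + 2.00·(cos191°, sin191°) = (-1.9633, -0.3816)
θ=191°: |BD| = 6.9737
θ=191°: circle(B,5.00) ∩ circle(D,7.00): a=1.7661, h=4.6777
θ=191°:   candidates: C₊=(-0.4558,4.3857) cross=32.621; C₋=(0.0562,-4.9557) cross=-32.621
θ=191°:   branch - wants cross < 0 → take C=(0.0562,-4.9557) (cross=-32.621)
θ=191°: ex = (C−B)/|BC| = (0.4039,-0.9148); ey = (0.9148,0.4039)
θ=191°: P = B + 1.32·ex + 1.85·ey = (0.2623,-0.8420)

θ=160°: 0.24 -0.13
θ=191°: 0.26 -0.84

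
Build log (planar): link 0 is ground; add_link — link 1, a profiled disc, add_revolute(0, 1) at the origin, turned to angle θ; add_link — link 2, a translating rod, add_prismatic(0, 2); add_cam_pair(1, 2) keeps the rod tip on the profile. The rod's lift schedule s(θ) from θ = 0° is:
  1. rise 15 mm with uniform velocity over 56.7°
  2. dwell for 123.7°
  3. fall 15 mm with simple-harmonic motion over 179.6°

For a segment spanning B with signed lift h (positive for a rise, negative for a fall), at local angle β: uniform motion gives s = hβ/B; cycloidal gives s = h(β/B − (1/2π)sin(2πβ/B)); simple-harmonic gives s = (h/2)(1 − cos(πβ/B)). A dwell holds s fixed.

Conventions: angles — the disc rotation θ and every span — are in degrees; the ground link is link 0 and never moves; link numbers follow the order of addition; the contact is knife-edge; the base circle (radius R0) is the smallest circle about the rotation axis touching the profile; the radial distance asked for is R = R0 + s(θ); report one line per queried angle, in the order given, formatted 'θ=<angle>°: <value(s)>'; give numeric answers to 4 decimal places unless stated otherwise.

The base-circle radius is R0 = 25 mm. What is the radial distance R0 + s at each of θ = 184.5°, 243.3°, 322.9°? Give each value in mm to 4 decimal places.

seg 1 [0°–56.7°] uniform, h=15: full span → s += 15 → s = 15.0000
seg 2 [56.7°–180.4°] dwell: s stays 15.0000
seg 3 [180.4°–360°] simple-harmonic, h=-15: θ=184.5° here. β=4.1, B=179.6. -15/2·(1 − cos(π·0.0228)) = -0.0193 → s = 14.9807
seg 3 [180.4°–360°] simple-harmonic, h=-15: θ=243.3° here. β=62.9, B=179.6. -15/2·(1 − cos(π·0.3502)) = -4.0997 → s = 10.9003
seg 3 [180.4°–360°] simple-harmonic, h=-15: θ=322.9° here. β=142.5, B=179.6. -15/2·(1 − cos(π·0.7934)) = -13.4753 → s = 1.5247
θ=184.5°: R = R0 + s = 25 + 14.9807 = 39.9807
θ=243.3°: R = R0 + s = 25 + 10.9003 = 35.9003
θ=322.9°: R = R0 + s = 25 + 1.5247 = 26.5247

θ=184.5°: 39.9807
θ=243.3°: 35.9003
θ=322.9°: 26.5247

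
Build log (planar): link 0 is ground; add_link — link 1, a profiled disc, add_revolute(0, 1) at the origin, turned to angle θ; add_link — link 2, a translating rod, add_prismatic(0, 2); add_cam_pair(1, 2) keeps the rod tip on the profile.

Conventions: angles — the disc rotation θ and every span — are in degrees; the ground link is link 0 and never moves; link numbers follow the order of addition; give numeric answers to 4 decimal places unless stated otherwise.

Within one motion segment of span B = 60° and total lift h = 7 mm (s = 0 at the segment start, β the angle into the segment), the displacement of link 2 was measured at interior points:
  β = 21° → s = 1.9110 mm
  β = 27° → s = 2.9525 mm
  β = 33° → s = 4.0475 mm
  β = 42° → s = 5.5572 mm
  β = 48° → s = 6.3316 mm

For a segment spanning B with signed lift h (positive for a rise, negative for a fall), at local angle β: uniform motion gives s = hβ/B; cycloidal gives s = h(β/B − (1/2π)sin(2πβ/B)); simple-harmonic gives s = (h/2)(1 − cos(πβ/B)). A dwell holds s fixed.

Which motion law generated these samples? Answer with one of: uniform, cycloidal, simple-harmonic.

candidates at β/B = r: uniform s = h·r (linear in β); cycloidal s = h·(r − sin(2πr)/(2π)); simple-harmonic s = (h/2)(1 − cos(πr))
β=21°: printed 1.9110 | uniform 2.4500, cycloidal 1.5487, simple-harmonic 1.9110
β=27°: printed 2.9525 | uniform 3.1500, cycloidal 2.8057, simple-harmonic 2.9525
β=33°: printed 4.0475 | uniform 3.8500, cycloidal 4.1943, simple-harmonic 4.0475
β=42°: printed 5.5572 | uniform 4.9000, cycloidal 5.9596, simple-harmonic 5.5572
β=48°: printed 6.3316 | uniform 5.6000, cycloidal 6.6596, simple-harmonic 6.3316
only one law matches every sample → simple-harmonic

simple-harmonic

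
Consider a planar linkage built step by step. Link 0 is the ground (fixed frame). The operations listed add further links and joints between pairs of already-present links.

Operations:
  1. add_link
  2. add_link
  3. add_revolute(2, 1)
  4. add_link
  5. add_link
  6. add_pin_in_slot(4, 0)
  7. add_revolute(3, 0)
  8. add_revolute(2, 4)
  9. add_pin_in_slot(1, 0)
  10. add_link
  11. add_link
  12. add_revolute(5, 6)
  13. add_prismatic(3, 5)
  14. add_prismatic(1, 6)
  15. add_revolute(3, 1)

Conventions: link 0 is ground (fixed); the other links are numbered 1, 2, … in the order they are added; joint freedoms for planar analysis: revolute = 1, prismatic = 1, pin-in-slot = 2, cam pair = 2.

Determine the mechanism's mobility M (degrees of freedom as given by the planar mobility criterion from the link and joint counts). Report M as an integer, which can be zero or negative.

L=1 J1=0 J2=0
add link → L=2 J1=0 J2=0
add link → L=3 J1=0 J2=0
R@2,1 dof=1 J1 → L=3 J1=1 J2=0
add link → L=4 J1=1 J2=0
add link → L=5 J1=1 J2=0
PS@4,0 dof=2 J2 → L=5 J1=1 J2=1
R@3,0 dof=1 J1 → L=5 J1=2 J2=1
R@2,4 dof=1 J1 → L=5 J1=3 J2=1
PS@1,0 dof=2 J2 → L=5 J1=3 J2=2
add link → L=6 J1=3 J2=2
add link → L=7 J1=3 J2=2
R@5,6 dof=1 J1 → L=7 J1=4 J2=2
P@3,5 dof=1 J1 → L=7 J1=5 J2=2
P@1,6 dof=1 J1 → L=7 J1=6 J2=2
R@3,1 dof=1 J1 → L=7 J1=7 J2=2
M=3(L−1)−2J1−J2=3·6−2·7−2=2

M = 2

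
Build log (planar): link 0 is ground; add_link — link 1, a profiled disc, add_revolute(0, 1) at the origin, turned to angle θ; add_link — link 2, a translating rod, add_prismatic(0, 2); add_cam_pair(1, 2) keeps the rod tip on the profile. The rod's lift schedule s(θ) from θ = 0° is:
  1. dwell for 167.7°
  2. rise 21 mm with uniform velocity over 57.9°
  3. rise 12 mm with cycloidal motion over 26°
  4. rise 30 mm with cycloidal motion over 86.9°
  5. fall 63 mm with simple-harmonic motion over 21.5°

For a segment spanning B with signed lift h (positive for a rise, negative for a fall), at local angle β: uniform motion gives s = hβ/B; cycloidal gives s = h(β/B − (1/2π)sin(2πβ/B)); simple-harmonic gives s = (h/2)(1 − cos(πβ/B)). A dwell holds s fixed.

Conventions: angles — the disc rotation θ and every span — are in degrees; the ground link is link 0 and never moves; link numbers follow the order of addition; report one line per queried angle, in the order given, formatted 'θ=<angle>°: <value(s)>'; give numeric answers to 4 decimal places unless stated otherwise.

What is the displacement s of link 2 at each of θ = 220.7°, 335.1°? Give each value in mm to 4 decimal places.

seg 1 [0°–167.7°] dwell: s stays 0.0000
seg 2 [167.7°–225.6°] uniform, h=21: θ=220.7° here. β=53, B=57.9. 21·53/57.9 = 19.2228 → s = 19.2228
seg 2 [167.7°–225.6°] uniform, h=21: full span → s += 21 → s = 21.0000
seg 3 [225.6°–251.6°] cycloidal, h=12: full span → s += 12 → s = 33.0000
seg 4 [251.6°–338.5°] cycloidal, h=30: θ=335.1° here. β=83.5, B=86.9. 30·(0.9609 − sin(2π·0.9609)/(2π)) = 29.9882 → s = 62.9882

θ=220.7°: 19.2228
θ=335.1°: 62.9882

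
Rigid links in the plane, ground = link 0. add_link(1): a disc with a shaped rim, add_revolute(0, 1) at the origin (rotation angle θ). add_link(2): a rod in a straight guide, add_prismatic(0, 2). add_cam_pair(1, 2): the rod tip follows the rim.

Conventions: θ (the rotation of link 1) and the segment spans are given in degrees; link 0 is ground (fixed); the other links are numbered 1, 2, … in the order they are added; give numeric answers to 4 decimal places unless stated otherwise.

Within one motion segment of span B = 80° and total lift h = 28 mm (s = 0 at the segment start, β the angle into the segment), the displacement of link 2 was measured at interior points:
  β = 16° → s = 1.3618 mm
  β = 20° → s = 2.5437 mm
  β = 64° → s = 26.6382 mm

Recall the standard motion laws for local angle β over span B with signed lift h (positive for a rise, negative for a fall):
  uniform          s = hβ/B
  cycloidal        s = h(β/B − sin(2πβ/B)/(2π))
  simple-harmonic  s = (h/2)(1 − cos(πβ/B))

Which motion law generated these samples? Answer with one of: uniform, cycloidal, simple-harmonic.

candidates at β/B = r: uniform s = h·r (linear in β); cycloidal s = h·(r − sin(2πr)/(2π)); simple-harmonic s = (h/2)(1 − cos(πr))
β=16°: printed 1.3618 | uniform 5.6000, cycloidal 1.3618, simple-harmonic 2.6738
β=20°: printed 2.5437 | uniform 7.0000, cycloidal 2.5437, simple-harmonic 4.1005
β=64°: printed 26.6382 | uniform 22.4000, cycloidal 26.6382, simple-harmonic 25.3262
only one law matches every sample → cycloidal

cycloidal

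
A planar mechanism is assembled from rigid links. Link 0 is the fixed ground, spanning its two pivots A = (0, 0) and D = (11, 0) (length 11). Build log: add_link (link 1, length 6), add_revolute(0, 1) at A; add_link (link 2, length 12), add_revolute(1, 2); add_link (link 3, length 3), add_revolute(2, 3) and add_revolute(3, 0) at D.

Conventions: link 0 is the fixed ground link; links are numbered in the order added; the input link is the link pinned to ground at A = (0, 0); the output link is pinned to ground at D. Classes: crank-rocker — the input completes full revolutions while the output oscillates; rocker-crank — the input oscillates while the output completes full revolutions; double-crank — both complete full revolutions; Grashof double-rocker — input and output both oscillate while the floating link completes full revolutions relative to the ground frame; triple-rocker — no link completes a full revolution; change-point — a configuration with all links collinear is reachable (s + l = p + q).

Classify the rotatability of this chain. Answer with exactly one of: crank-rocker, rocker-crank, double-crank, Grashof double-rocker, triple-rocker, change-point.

lengths: ground=11, input=6, coupler=12, output=3
sorted: s=3 (shortest), l=12 (longest), p+q=17
s + l = 15 vs p + q = 17
s + l < p + q (Grashof) with shortest = output link → rocker-crank

rocker-crank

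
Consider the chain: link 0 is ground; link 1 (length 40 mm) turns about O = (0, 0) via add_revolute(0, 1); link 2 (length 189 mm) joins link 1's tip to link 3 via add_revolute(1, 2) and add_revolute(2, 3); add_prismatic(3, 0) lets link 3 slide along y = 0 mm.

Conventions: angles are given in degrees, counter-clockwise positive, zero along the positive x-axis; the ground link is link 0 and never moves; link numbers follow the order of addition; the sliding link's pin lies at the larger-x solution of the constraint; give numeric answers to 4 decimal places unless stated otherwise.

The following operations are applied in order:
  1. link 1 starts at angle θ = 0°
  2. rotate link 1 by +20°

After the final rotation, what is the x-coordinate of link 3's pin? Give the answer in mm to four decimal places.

geometry: r = 40 mm, L = 189 mm, e = 0 mm; θ starts at 0°
rotate link 1 by +20°: θ ← 0° +20° = 20°
crank pin P = (r cos θ, r sin θ) = (37.587705, 13.680806)
h = r sin θ − e = 13.680806 − 0 = 13.680806
x = r cos θ + √(L² − h²) = 37.587705 + 188.504206 = 226.091910

226.0919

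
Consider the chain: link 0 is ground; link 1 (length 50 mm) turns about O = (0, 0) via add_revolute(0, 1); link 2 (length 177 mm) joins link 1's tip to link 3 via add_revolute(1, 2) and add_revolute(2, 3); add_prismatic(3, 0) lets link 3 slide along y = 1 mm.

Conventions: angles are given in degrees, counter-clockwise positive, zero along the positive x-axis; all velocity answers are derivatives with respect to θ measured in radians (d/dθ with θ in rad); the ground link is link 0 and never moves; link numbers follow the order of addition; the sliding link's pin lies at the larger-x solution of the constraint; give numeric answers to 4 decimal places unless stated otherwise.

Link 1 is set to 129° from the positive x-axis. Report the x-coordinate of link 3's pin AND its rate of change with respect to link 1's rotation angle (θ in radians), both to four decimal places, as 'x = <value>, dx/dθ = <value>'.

geometry: r = 50 mm, L = 177 mm, e = 1 mm
crank pin P = (r cos θ, r sin θ) = (-31.466020, 38.857298)
h = r sin θ − e = 38.857298 − 1 = 37.857298
x = r cos θ + √(L² − h²) = -31.466020 + 172.904092 = 141.438072
dx/dθ = −r sin θ − h·r cos θ/√(L² − h²) (θ in radians; h = 37.857298) = -31.967823

x = 141.4381, dx/dθ = -31.9678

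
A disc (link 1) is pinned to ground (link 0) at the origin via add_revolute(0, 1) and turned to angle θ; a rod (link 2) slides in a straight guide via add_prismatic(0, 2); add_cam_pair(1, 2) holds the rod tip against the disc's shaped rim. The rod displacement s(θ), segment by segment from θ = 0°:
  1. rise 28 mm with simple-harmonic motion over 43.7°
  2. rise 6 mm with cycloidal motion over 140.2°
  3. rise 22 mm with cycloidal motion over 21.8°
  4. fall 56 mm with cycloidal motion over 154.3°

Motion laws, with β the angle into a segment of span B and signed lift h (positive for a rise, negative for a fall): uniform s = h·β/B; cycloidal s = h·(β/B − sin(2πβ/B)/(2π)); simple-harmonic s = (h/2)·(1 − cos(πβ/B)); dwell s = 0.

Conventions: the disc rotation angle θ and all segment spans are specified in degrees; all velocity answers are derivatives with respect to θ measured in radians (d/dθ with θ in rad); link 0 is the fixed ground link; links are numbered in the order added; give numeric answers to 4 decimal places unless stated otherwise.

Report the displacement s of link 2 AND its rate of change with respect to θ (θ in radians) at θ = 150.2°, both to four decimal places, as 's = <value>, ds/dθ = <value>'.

segment 1 (0° to 43.7°, simple-harmonic, h = 28) is passed completely: s = 0.0000 + (28) = 28.0000
θ = 150.2° falls in segment 2 (43.7° to 183.9°, cycloidal, h = 6): β = 150.2 − 43.7 = 106.5°, B = 140.2°; Δs = 6·(0.7596 − sin(2π·0.7596)/(2π)) = 5.5110; s = 28.0000 + 5.5110 = 33.5110
velocity in seg [43.7°–183.9°] (cycloidal), θ in radians: β = 106.5° = 1.8588 rad, B = 140.2° = 2.4470 rad; ds/dθ = (h/B)(1 − cos(2πβ/B)) = (6/2.4470)(1 − cos(2π·0.7596)) = 2.303770 mm/rad

s = 33.5110, ds/dθ = 2.3038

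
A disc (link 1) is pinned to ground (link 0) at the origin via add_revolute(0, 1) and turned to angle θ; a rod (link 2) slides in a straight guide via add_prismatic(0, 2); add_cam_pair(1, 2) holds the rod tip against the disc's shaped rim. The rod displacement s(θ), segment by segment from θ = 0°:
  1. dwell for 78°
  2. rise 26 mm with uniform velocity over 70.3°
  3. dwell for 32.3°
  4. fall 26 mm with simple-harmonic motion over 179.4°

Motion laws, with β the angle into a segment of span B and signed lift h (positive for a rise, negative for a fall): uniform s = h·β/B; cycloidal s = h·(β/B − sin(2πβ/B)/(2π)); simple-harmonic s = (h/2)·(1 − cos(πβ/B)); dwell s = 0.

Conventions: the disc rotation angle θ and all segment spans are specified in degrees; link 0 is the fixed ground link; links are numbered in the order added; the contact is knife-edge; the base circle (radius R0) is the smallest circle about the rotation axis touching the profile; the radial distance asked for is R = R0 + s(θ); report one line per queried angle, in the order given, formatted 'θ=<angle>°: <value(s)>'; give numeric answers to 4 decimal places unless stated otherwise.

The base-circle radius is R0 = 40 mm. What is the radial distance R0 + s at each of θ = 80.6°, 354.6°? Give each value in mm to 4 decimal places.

segment 1 (0° to 78°, dwell): s unchanged at 0.0000
θ = 80.6° falls in segment 2 (78° to 148.3°, uniform, h = 26): β = 80.6 − 78 = 2.6°, B = 70.3°; Δs = 26·2.6/70.3 = 0.9616; s = 0.0000 + 0.9616 = 0.9616
segment 2 (78° to 148.3°, uniform, h = 26) is passed completely: s = 0.0000 + (26) = 26.0000
segment 3 (148.3° to 180.6°, dwell): s unchanged at 26.0000
θ = 354.6° falls in segment 4 (180.6° to 360°, simple-harmonic, h = -26): β = 354.6 − 180.6 = 174°, B = 179.4°; Δs = -26/2·(1 − cos(π·0.9699)) = -25.9419; s = 26.0000 − 25.9419 = 0.0581
θ=80.6°: R = R0 + s = 40 + 0.9616 = 40.9616
θ=354.6°: R = R0 + s = 40 + 0.0581 = 40.0581

θ=80.6°: 40.9616
θ=354.6°: 40.0581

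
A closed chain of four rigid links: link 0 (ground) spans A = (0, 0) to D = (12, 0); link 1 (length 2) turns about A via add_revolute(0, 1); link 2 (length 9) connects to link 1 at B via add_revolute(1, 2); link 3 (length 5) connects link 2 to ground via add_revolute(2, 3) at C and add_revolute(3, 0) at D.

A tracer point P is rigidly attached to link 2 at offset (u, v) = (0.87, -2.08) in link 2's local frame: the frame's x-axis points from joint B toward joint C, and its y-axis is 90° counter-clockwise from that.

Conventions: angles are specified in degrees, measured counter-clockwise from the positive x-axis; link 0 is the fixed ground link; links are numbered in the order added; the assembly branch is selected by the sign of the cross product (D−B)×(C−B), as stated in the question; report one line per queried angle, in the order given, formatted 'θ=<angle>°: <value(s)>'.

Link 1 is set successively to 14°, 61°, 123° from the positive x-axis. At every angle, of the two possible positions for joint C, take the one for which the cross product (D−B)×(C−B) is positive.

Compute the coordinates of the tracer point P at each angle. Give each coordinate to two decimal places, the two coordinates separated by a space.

A=(0,0), D=(12.00,0)
θ=14°: B = A + 2.00·(cos14°, sin14°) = (1.9406, 0.4838)
θ=14°: |BD| = 10.0710
θ=14°: circle(B,9.00) ∩ circle(D,5.00): a=7.8158, h=4.4625
θ=14°:   candidates: C₊=(9.9617,4.5657) cross=44.942; C₋=(9.5329,-4.3490) cross=-44.942
θ=14°:   branch + wants cross > 0 → take C=(9.9617,4.5657) (cross=44.942)
θ=14°: ex = (C−B)/|BC| = (0.8912,0.4535); ey = (-0.4535,0.8912)
θ=14°: P = B + 0.87·ex + -2.08·ey = (3.6593,-0.9754)
θ=61°: B = A + 2.00·(cos61°, sin61°) = (0.9696, 1.7492)
θ=61°: |BD| = 11.1682
θ=61°: circle(B,9.00) ∩ circle(D,5.00): a=8.0912, h=3.9411
θ=61°:   candidates: C₊=(9.5783,4.3744) cross=44.015; C₋=(8.3437,-3.4105) cross=-44.015
θ=61°:   branch + wants cross > 0 → take C=(9.5783,4.3744) (cross=44.015)
θ=61°: ex = (C−B)/|BC| = (0.9565,0.2917); ey = (-0.2917,0.9565)
θ=61°: P = B + 0.87·ex + -2.08·ey = (2.4085,0.0135)
θ=123°: B = A + 2.00·(cos123°, sin123°) = (-1.0893, 1.6773)
θ=123°: |BD| = 13.1963
θ=123°: circle(B,9.00) ∩ circle(D,5.00): a=8.7200, h=2.2276
θ=123°:   candidates: C₊=(7.8431,2.7785) cross=29.396; C₋=(7.2768,-1.6406) cross=-29.396
θ=123°:   branch + wants cross > 0 → take C=(7.8431,2.7785) (cross=29.396)
θ=123°: ex = (C−B)/|BC| = (0.9925,0.1224); ey = (-0.1224,0.9925)
θ=123°: P = B + 0.87·ex + -2.08·ey = (0.0287,-0.2806)

θ=14°: 3.66 -0.98
θ=61°: 2.41 0.01
θ=123°: 0.03 -0.28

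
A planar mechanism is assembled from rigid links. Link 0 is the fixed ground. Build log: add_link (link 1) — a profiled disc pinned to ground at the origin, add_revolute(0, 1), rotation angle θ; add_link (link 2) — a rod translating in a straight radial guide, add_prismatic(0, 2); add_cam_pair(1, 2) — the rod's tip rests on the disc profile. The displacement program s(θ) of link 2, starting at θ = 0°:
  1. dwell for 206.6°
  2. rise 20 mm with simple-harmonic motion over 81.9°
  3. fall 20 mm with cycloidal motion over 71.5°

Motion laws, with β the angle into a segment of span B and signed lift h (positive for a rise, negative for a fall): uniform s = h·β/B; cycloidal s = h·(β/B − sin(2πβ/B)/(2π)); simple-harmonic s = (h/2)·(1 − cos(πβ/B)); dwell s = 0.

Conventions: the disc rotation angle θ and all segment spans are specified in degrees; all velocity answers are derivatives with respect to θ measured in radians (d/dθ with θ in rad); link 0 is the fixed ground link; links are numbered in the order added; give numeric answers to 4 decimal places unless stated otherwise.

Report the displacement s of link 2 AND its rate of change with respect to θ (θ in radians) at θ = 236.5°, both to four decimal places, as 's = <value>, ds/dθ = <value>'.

seg 1 [0°–206.6°] dwell: s stays 0.0000
seg 2 [206.6°–288.5°] simple-harmonic, h=20: θ=236.5° here. β=29.9, B=81.9. 20/2·(1 − cos(π·0.3651)) = 5.8871 → s = 5.8871
velocity in seg [206.6°–288.5°] (simple-harmonic), θ in radians: β = 29.9° = 0.5219 rad, B = 81.9° = 1.4294 rad; ds/dθ = (πh/(2B)) sin(πβ/B) = (π·20/(2·1.4294)) sin(π·0.3651) = 20.033096 mm/rad

s = 5.8871, ds/dθ = 20.0331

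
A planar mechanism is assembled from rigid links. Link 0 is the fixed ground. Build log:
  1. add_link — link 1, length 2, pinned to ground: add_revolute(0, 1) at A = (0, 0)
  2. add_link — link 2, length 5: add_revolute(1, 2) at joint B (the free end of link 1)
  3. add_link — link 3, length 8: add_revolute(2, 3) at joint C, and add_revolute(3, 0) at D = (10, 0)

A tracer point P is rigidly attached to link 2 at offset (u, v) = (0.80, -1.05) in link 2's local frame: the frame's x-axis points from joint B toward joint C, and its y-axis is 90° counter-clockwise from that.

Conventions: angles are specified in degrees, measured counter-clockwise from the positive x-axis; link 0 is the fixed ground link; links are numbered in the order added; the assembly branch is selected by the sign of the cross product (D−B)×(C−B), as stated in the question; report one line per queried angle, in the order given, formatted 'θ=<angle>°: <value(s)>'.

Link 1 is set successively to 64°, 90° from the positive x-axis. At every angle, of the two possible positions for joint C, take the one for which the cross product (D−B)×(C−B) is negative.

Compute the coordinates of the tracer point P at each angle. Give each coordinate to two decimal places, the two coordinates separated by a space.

A=(0,0), D=(10.00,0)
θ=64°: B = A + 2.00·(cos64°, sin64°) = (0.8767, 1.7976)
θ=64°: |BD| = 9.2987
θ=64°: circle(B,5.00) ∩ circle(D,8.00): a=2.5523, h=4.2995
θ=64°:   candidates: C₊=(4.2120,5.5226) cross=39.980; C₋=(2.5497,-2.9142) cross=-39.980
θ=64°:   branch - wants cross < 0 → take C=(2.5497,-2.9142) (cross=-39.980)
θ=64°: ex = (C−B)/|BC| = (0.3346,-0.9424); ey = (0.9424,0.3346)
θ=64°: P = B + 0.80·ex + -1.05·ey = (0.1549,0.6924)
θ=90°: B = A + 2.00·(cos90°, sin90°) = (0.0000, 2.0000)
θ=90°: |BD| = 10.1980
θ=90°: circle(B,5.00) ∩ circle(D,8.00): a=3.1869, h=3.8528
θ=90°:   candidates: C₊=(3.8806,5.1529) cross=39.291; C₋=(2.3694,-2.4029) cross=-39.291
θ=90°:   branch - wants cross < 0 → take C=(2.3694,-2.4029) (cross=-39.291)
θ=90°: ex = (C−B)/|BC| = (0.4739,-0.8806); ey = (0.8806,0.4739)
θ=90°: P = B + 0.80·ex + -1.05·ey = (-0.5455,0.7980)

θ=64°: 0.15 0.69
θ=90°: -0.55 0.80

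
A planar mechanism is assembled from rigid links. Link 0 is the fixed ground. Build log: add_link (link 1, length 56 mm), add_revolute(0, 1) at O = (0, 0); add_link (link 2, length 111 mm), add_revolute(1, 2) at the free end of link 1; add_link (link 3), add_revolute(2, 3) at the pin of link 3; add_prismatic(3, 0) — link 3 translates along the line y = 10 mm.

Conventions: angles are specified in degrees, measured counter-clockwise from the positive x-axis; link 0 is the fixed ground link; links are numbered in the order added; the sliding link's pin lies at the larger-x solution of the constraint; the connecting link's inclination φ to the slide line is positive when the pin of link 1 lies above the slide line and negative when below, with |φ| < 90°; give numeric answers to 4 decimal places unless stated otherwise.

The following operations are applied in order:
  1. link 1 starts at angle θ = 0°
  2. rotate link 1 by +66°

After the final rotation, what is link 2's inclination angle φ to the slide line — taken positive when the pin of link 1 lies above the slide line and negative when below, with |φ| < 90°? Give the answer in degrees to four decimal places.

geometry: r = 56 mm, L = 111 mm, e = 10 mm; θ starts at 0°
rotate link 1 by +66°: θ ← 0° +66° = 66°
h = r sin θ − e = 51.158546 − 10 = 41.158546
sin φ = h / L = 41.158546 / 111 = 0.37079771
φ = arcsin(0.37079771) = 21.764822°

21.7648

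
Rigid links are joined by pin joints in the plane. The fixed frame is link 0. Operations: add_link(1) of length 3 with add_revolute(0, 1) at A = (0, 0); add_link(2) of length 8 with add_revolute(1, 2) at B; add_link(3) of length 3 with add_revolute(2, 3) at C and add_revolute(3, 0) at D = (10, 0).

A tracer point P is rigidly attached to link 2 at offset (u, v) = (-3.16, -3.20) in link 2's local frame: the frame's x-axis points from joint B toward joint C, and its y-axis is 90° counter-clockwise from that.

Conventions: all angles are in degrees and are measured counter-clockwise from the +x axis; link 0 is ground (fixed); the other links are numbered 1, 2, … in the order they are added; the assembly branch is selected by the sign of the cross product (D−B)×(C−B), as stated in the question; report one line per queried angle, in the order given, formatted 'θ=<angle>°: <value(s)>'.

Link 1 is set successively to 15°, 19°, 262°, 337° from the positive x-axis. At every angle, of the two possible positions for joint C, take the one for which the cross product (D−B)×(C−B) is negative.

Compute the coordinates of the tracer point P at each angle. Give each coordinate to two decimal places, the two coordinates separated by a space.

A=(0,0), D=(10.00,0)
θ=15°: B = A + 3.00·(cos15°, sin15°) = (2.8978, 0.7765)
θ=15°: |BD| = 7.1445
θ=15°: circle(B,8.00) ∩ circle(D,3.00): a=7.4214, h=2.9872
θ=15°:   candidates: C₊=(10.5998,2.9394) cross=21.342; C₋=(9.9505,-2.9996) cross=-21.342
θ=15°:   branch - wants cross < 0 → take C=(9.9505,-2.9996) (cross=-21.342)
θ=15°: ex = (C−B)/|BC| = (0.8816,-0.4720); ey = (0.4720,0.8816)
θ=15°: P = B + -3.16·ex + -3.20·ey = (-1.3985,-0.5531)
θ=19°: B = A + 3.00·(cos19°, sin19°) = (2.8366, 0.9767)
θ=19°: |BD| = 7.2297
θ=19°: circle(B,8.00) ∩ circle(D,3.00): a=7.4186, h=2.9940
θ=19°:   candidates: C₊=(10.5916,2.9411) cross=21.646; C₋=(9.7827,-2.9921) cross=-21.646
θ=19°:   branch - wants cross < 0 → take C=(9.7827,-2.9921) (cross=-21.646)
θ=19°: ex = (C−B)/|BC| = (0.8683,-0.4961); ey = (0.4961,0.8683)
θ=19°: P = B + -3.16·ex + -3.20·ey = (-1.4947,-0.2341)
θ=262°: B = A + 3.00·(cos262°, sin262°) = (-0.4175, -2.9708)
θ=262°: |BD| = 10.8328
θ=262°: circle(B,8.00) ∩ circle(D,3.00): a=7.9550, h=0.8474
θ=262°:   candidates: C₊=(7.0001,0.0257) cross=9.179; C₋=(7.4649,-1.6041) cross=-9.179
θ=262°:   branch - wants cross < 0 → take C=(7.4649,-1.6041) (cross=-9.179)
θ=262°: ex = (C−B)/|BC| = (0.9853,0.1708); ey = (-0.1708,0.9853)
θ=262°: P = B + -3.16·ex + -3.20·ey = (-2.9844,-6.6636)
θ=337°: B = A + 3.00·(cos337°, sin337°) = (2.7615, -1.1722)
θ=337°: |BD| = 7.3328
θ=337°: circle(B,8.00) ∩ circle(D,3.00): a=7.4167, h=2.9988
θ=337°:   candidates: C₊=(9.6034,2.9737) cross=21.990; C₋=(10.5622,-2.9469) cross=-21.990
θ=337°:   branch - wants cross < 0 → take C=(10.5622,-2.9469) (cross=-21.990)
θ=337°: ex = (C−B)/|BC| = (0.9751,-0.2218); ey = (0.2218,0.9751)
θ=337°: P = B + -3.16·ex + -3.20·ey = (-1.0296,-3.5915)

θ=15°: -1.40 -0.55
θ=19°: -1.49 -0.23
θ=262°: -2.98 -6.66
θ=337°: -1.03 -3.59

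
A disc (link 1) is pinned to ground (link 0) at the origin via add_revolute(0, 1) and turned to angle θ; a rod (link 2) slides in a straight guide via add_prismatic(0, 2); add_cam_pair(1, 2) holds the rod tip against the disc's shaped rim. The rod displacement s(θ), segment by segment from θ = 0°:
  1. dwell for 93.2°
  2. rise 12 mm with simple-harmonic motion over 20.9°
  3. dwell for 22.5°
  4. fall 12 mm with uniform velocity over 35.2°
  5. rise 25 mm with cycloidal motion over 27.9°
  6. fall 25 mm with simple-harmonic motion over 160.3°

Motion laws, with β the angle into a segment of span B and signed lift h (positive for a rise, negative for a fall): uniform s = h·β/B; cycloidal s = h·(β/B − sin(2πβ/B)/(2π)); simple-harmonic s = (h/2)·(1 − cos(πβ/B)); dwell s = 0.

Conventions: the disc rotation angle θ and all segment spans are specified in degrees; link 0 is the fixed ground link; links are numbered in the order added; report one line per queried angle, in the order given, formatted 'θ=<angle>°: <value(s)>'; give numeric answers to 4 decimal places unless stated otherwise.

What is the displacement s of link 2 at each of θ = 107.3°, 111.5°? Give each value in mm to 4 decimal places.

segment 1 (0° to 93.2°, dwell): s unchanged at 0.0000
θ = 107.3° falls in segment 2 (93.2° to 114.1°, simple-harmonic, h = 12): β = 107.3 − 93.2 = 14.1°, B = 20.9°; Δs = 12/2·(1 − cos(π·0.6746)) = 9.1292; s = 0.0000 + 9.1292 = 9.1292
θ = 111.5° falls in segment 2 (93.2° to 114.1°, simple-harmonic, h = 12): β = 111.5 − 93.2 = 18.3°, B = 20.9°; Δs = 12/2·(1 − cos(π·0.8756)) = 11.5476; s = 0.0000 + 11.5476 = 11.5476

θ=107.3°: 9.1292
θ=111.5°: 11.5476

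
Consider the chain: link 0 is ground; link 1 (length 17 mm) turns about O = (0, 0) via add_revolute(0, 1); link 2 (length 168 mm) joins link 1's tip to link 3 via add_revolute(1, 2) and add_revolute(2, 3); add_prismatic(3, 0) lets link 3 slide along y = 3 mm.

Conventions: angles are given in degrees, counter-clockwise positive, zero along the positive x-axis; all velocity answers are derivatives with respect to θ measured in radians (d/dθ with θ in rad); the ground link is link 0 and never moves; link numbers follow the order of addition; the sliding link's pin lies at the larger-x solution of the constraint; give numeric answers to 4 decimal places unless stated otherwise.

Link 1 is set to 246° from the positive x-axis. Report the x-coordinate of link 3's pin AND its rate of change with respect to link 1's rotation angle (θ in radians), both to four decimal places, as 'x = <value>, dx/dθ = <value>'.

geometry: r = 17 mm, L = 168 mm, e = 3 mm
crank pin P = (r cos θ, r sin θ) = (-6.914523, -15.530273)
h = r sin θ − e = -15.530273 − 3 = -18.530273
x = r cos θ + √(L² − h²) = -6.914523 + 166.974935 = 160.060412
dx/dθ = −r sin θ − h·r cos θ/√(L² − h²) (θ in radians; h = -18.530273) = 14.762924

x = 160.0604, dx/dθ = 14.7629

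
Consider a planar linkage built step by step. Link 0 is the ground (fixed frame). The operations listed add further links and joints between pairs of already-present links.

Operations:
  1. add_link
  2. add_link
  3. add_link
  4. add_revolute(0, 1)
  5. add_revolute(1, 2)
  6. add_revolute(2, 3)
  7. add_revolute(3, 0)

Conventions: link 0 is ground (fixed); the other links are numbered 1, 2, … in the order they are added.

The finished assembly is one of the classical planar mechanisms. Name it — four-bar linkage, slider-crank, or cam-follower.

links: 4 (incl. ground); joints: 4 revolute, 0 prismatic, 0 higher (cam) pair, forming one closed loop
4 links in a single 4R loop → four-bar linkage

four-bar linkage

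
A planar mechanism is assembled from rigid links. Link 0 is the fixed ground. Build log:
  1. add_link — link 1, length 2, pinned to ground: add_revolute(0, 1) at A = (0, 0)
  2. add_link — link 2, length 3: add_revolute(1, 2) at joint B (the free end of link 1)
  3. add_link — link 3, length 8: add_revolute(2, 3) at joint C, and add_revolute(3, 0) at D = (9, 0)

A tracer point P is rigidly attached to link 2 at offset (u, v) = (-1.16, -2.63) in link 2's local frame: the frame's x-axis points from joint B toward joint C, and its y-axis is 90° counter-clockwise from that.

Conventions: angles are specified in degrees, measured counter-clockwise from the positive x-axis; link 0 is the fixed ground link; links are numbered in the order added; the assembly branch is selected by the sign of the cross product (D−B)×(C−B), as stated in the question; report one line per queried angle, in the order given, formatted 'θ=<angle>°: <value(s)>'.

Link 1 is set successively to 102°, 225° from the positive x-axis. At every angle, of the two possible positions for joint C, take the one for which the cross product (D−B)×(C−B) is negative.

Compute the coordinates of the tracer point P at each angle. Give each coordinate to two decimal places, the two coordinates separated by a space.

A=(0,0), D=(9.00,0)
θ=102°: B = A + 2.00·(cos102°, sin102°) = (-0.4158, 1.9563)
θ=102°: |BD| = 9.6169
θ=102°: circle(B,3.00) ∩ circle(D,8.00): a=1.9489, h=2.2807
θ=102°:   candidates: C₊=(1.9563,3.7929) cross=21.934; C₋=(1.0284,-0.6732) cross=-21.934
θ=102°:   branch - wants cross < 0 → take C=(1.0284,-0.6732) (cross=-21.934)
θ=102°: ex = (C−B)/|BC| = (0.4814,-0.8765); ey = (0.8765,0.4814)
θ=102°: P = B + -1.16·ex + -2.63·ey = (-3.2794,1.7070)
θ=225°: B = A + 2.00·(cos225°, sin225°) = (-1.4142, -1.4142)
θ=225°: |BD| = 10.5098
θ=225°: circle(B,3.00) ∩ circle(D,8.00): a=2.6383, h=1.4281
θ=225°:   candidates: C₊=(1.0079,0.3559) cross=15.009; C₋=(1.3922,-2.4743) cross=-15.009
θ=225°:   branch - wants cross < 0 → take C=(1.3922,-2.4743) (cross=-15.009)
θ=225°: ex = (C−B)/|BC| = (0.9355,-0.3534); ey = (0.3534,0.9355)
θ=225°: P = B + -1.16·ex + -2.63·ey = (-3.4287,-3.4646)

θ=102°: -3.28 1.71
θ=225°: -3.43 -3.46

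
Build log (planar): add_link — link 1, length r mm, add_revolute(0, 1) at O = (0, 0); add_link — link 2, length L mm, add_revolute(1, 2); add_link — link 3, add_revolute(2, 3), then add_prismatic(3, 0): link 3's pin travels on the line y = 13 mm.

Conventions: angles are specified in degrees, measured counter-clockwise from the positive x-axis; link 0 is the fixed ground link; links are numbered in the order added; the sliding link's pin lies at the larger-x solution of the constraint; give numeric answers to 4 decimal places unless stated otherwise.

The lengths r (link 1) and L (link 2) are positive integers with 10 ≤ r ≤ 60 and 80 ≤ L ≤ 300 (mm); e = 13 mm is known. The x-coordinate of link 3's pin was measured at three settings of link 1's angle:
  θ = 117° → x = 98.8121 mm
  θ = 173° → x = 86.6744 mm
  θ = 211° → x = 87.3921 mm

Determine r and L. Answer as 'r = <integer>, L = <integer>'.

constraint per measurement: (x − r cos θ)² + (r sin θ − e)² = L²
subtracting the θ₁ and θ₂ equations cancels the r² and L² terms:
r = (x₁² − x₂²) / (2[(x₁cos θ₁ + e sin θ₁) − (x₂cos θ₂ + e sin θ₂)]) = 22.0001 → r = 22
L² = (x₁ − r cos θ₁)² + (r sin θ₁ − e)² = 11881.0046 → L = 109.0000 → L = 109
check at θ₃=211°: x = 87.3921 (printed 87.3921) ✓

r = 22, L = 109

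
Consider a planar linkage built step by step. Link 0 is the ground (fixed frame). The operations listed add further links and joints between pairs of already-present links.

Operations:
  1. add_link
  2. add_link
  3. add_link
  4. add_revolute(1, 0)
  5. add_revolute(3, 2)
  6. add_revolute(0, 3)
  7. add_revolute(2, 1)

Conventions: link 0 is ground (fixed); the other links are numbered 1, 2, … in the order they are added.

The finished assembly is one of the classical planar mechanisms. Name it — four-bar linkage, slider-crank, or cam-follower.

links: 4 (incl. ground); joints: 4 revolute, 0 prismatic, 0 higher (cam) pair, forming one closed loop
4 links in a single 4R loop → four-bar linkage

four-bar linkage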